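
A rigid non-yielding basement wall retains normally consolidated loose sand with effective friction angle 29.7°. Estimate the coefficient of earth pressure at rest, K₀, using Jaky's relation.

K₀ = 1 − sin φ' = 1 − sin 29.7° = 0.5045.

0.505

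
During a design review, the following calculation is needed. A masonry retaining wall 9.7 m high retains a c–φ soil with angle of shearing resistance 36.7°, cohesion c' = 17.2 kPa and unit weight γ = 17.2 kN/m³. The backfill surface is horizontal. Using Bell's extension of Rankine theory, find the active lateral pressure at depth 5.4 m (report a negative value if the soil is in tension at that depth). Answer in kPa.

6.13 kPa

K_a = (1 − sin φ)/(1 + sin φ) = 0.2519.
σ_a = K_a γ z − 2c√K_a = 0.2519×17.2×5.4 − 2×17.2×0.5019 = 6.129 kPa.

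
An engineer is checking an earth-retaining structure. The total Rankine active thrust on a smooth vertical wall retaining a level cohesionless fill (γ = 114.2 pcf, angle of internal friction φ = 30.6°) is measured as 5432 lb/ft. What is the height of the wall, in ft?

K_a = 0.3253. P_a = ½ K_a γ H² ⇒ H = √(2P_a/(K_a γ)).
H = √(2×5432/(0.3253×114.2)) = 17.10 ft.

17.1 ft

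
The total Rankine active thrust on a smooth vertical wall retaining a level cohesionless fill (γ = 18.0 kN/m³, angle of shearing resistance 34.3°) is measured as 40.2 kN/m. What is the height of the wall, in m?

4.00 m

K_a = 0.2792. P_a = ½ K_a γ H² ⇒ H = √(2P_a/(K_a γ)).
H = √(2×40.2/(0.2792×18.0)) = 4.000 m.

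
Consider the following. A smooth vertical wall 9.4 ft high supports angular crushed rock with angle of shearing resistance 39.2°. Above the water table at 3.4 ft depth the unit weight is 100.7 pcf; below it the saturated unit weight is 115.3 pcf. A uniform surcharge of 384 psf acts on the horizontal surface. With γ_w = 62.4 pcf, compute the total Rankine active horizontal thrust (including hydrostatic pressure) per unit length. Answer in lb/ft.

2750 lb/ft

K_a = tan²(45° − φ/2) = 0.2255.
γ' = 115.3 − 62.4 = 52.90 pcf. h₂ = H − d_w = 6.0 ft.
σ'_h: at surface K_a·q = 86.58; at WT K_a(q+γd_w) = 163.8; at base K_a(q+γd_w+γ'h₂) = 235.3 psf.
P₁ = ½(86.58+163.8)×3.4 = 425.6; P₂ = ½(163.8+235.3)×6.0 = 1197; P_w = ½γ_w h₂² = 1123.
Total = 425.6+1197+1123 = 2746 lb/ft.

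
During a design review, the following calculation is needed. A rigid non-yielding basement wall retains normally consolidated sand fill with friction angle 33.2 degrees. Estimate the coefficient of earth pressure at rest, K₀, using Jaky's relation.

0.452

K₀ = 1 − sin φ' = 1 − sin 33.2° = 0.4524.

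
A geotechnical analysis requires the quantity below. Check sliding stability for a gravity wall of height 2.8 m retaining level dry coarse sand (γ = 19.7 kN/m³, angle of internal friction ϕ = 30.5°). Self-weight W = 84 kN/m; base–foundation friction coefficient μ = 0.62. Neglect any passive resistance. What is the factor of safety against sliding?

K_a = tan²(45° − 30.5°/2) = 0.3267.
P_a = ½K_aγH² = 0.5×0.3267×19.7×2.8² = 25.23 kN/m, acting at H/3 = 0.9333 m above the base.
FS_sliding = μW / P_a = 0.62×84 / 25.23 = 2.064.

2.06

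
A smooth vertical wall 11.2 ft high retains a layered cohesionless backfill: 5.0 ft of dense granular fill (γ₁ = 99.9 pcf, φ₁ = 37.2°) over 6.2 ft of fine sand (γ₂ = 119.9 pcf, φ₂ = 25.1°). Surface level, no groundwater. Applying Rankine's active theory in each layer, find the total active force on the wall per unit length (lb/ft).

2490 lb/ft

K_a1 = tan²(45°−37.2°/2) = 0.2464; K_a2 = tan²(45°−25.1°/2) = 0.4043.
Layer 1: σ at base = K_a1 γ₁ h₁ = 123.1 psf; P₁ = ½×123.1×5.0 = 307.7.
Layer 2: σ_v at top = γ₁h₁ = 499.5; σ_h top = K_a2×499.5 = 201.9; σ_h base = K_a2×(499.5+119.9×6.2) = 502.5.
P₂ = ½(201.9+502.5)×6.2 = 2184. Total P_a = 307.7+2184 = 2491 lb/ft.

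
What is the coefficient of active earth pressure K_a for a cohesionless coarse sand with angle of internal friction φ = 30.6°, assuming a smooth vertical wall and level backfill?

K_a = tan²(45° − φ/2) = tan²(29.70°) = 0.3253.

0.325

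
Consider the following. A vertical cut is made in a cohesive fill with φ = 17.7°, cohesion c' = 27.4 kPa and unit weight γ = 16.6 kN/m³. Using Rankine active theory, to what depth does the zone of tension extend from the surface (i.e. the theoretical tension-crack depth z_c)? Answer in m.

4.52 m

K_a = tan²(45° − 17.7°/2) = 0.5337; √K_a = 0.7306.
The active pressure is zero where K_a γ z = 2c√K_a, so z_c = 2c/(γ√K_a) = 2×27.4/(16.6×0.7306) = 4.519 m.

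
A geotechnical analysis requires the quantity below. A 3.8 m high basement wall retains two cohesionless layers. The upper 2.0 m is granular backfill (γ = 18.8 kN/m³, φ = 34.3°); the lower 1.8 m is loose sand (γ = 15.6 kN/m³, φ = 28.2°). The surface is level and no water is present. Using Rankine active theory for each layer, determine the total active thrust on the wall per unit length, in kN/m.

43.8 kN/m

K_a1 = tan²(45°−34.3°/2) = 0.2792; K_a2 = tan²(45°−28.2°/2) = 0.3582.
Layer 1: σ at base = K_a1 γ₁ h₁ = 10.50 kPa; P₁ = ½×10.50×2.0 = 10.50.
Layer 2: σ_v at top = γ₁h₁ = 37.60; σ_h top = K_a2×37.60 = 13.47; σ_h base = K_a2×(37.60+15.6×1.8) = 23.53.
P₂ = ½(13.47+23.53)×1.8 = 33.29. Total P_a = 10.50+33.29 = 43.79 kN/m.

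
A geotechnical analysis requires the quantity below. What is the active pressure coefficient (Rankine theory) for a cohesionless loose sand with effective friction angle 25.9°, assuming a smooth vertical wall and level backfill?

0.392

K_a = (1 − sin φ)/(1 + sin φ) = (1 − sin 25.9°)/(1 + sin 25.9°) = 0.3920.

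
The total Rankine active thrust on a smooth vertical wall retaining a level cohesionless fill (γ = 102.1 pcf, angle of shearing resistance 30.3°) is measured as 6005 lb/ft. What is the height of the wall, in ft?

18.9 ft

K_a = 0.3293. P_a = ½ K_a γ H² ⇒ H = √(2P_a/(K_a γ)).
H = √(2×6005/(0.3293×102.1)) = 18.90 ft.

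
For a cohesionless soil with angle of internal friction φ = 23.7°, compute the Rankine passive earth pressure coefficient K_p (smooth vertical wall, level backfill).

K_p = (1 + sin φ)/(1 − sin φ) = tan²(45° + 23.7°/2) = 2.344.

2.34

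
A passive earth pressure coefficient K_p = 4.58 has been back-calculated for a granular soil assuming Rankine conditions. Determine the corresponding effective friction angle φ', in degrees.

39.9°

K_p = (1+sin φ)/(1−sin φ) ⇒ sin φ = (K_p − 1)/(K_p + 1) = 0.6416.
φ = arcsin(0.6416) = 39.91°.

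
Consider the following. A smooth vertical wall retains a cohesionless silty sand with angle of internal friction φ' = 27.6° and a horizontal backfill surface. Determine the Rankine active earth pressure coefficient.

K_a = tan²(45° − φ/2) = tan²(31.20°) = 0.3668.

0.367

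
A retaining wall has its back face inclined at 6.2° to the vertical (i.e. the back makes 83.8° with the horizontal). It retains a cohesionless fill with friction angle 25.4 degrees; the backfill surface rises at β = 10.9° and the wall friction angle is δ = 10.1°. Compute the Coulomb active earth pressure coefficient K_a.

0.487

K_a = sin²(α+φ) / [sin²α · sin(α−δ) · (1 + √{sin(φ+δ)sin(φ−β) / (sin(α−δ)sin(α+β))})²].
With α = 83.8°, φ = 25.4°, δ = 10.1°, β = 10.9°: K_a = 0.4867.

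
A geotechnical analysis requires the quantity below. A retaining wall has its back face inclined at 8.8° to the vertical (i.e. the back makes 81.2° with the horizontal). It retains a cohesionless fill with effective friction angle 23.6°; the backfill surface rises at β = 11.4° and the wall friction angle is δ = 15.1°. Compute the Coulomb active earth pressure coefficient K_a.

K_a = sin²(α+φ) / [sin²α · sin(α−δ) · (1 + √{sin(φ+δ)sin(φ−β) / (sin(α−δ)sin(α+β))})²].
With α = 81.2°, φ = 23.6°, δ = 15.1°, β = 11.4°: K_a = 0.5495.

0.549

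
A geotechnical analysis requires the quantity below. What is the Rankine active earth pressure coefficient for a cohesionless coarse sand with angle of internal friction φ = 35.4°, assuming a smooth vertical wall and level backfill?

0.266

K_a = (1 − sin φ)/(1 + sin φ) = (1 − sin 35.4°)/(1 + sin 35.4°) = 0.2664.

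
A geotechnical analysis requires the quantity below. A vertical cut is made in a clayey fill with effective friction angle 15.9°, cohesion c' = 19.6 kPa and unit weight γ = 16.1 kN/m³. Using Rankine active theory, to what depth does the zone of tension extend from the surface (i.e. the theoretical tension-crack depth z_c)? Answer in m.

K_a = tan²(45° − 15.9°/2) = 0.5699; √K_a = 0.7549.
The active pressure is zero where K_a γ z = 2c√K_a, so z_c = 2c/(γ√K_a) = 2×19.6/(16.1×0.7549) = 3.225 m.

3.23 m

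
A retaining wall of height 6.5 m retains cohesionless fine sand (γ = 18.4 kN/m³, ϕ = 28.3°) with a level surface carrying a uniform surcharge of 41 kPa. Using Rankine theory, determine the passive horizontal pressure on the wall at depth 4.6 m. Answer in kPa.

K_p = (1 + sin φ)/(1 − sin φ) = 2.803.
σ_v = γz + q = 18.4 × 4.6 + 41 = 125.6 kPa.
σ_h = K_p σ_v = 2.803 × 125.6 = 352.2 kPa.

352 kPa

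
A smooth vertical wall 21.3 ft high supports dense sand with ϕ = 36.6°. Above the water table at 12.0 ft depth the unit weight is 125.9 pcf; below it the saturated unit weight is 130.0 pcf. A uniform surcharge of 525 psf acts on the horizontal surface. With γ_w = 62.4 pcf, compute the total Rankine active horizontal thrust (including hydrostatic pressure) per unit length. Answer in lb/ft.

12100 lb/ft

K_a = tan²(45° − φ/2) = 0.2530.
γ' = 130.0 − 62.4 = 67.60 pcf. h₂ = H − d_w = 9.3 ft.
σ'_h: at surface K_a·q = 132.8; at WT K_a(q+γd_w) = 515.0; at base K_a(q+γd_w+γ'h₂) = 674.0 psf.
P₁ = ½(132.8+515.0)×12.0 = 3887; P₂ = ½(515.0+674.0)×9.3 = 5529; P_w = ½γ_w h₂² = 2698.
Total = 3887+5529+2698 = 12110 lb/ft.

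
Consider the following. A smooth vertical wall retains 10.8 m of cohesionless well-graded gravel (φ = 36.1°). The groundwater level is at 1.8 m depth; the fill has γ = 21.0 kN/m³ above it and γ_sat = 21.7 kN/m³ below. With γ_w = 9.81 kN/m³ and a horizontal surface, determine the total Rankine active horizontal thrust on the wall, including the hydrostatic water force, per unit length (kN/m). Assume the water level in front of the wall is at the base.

619 kN/m

K_a = tan²(45° − φ/2) = 0.2585.
γ' = 21.7 − 9.81 = 11.89 kN/m³. Depth below WT = 9.0 m.
σ'_h at WT = K_a γ d_w = 9.771 kPa; at base = 9.771 + K_a γ' × 9.0 = 37.43 kPa.
P₁ (0–1.8 m) = ½×9.771×1.8 = 8.794. P₂ (1.8–10.8 m) = ½(9.771+37.43)×9.0 = 212.4.
P_w = ½ γ_w h₂² = 0.5×9.81×9.0² = 397.3. Total = 8.794+212.4+397.3 = 618.5 kN/m.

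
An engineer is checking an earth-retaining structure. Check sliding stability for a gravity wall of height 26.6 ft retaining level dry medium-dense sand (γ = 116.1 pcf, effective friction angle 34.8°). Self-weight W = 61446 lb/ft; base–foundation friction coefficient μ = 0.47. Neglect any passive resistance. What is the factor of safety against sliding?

K_a = tan²(45° − 34.8°/2) = 0.2733.
P_a = ½K_aγH² = 0.5×0.2733×116.1×26.6² = 11230 lb/ft, acting at H/3 = 8.867 ft above the base.
FS_sliding = μW / P_a = 0.47×61446 / 11230 = 2.573.

2.57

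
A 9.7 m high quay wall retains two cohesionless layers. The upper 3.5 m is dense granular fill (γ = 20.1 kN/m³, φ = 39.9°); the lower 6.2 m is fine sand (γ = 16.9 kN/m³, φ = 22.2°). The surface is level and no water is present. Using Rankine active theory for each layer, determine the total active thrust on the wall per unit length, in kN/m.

K_a1 = tan²(45°−39.9°/2) = 0.2184; K_a2 = tan²(45°−22.2°/2) = 0.4515.
Layer 1: σ at base = K_a1 γ₁ h₁ = 15.37 kPa; P₁ = ½×15.37×3.5 = 26.89.
Layer 2: σ_v at top = γ₁h₁ = 70.35; σ_h top = K_a2×70.35 = 31.77; σ_h base = K_a2×(70.35+16.9×6.2) = 79.08.
P₂ = ½(31.77+79.08)×6.2 = 343.6. Total P_a = 26.89+343.6 = 370.5 kN/m.

371 kN/m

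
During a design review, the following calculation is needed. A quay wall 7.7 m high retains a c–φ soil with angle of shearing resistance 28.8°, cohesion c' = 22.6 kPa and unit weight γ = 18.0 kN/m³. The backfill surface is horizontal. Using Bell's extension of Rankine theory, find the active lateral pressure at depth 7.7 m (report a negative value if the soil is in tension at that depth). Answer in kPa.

K_a = (1 − sin φ)/(1 + sin φ) = 0.3498.
σ_a = K_a γ z − 2c√K_a = 0.3498×18.0×7.7 − 2×22.6×0.5914 = 21.74 kPa.

21.7 kPa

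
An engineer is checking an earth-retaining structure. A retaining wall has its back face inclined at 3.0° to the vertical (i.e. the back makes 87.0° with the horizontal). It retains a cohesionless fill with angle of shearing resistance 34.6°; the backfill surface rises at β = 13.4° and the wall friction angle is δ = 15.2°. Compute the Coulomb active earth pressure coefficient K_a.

0.321

K_a = sin²(α+φ) / [sin²α · sin(α−δ) · (1 + √{sin(φ+δ)sin(φ−β) / (sin(α−δ)sin(α+β))})²].
With α = 87.0°, φ = 34.6°, δ = 15.2°, β = 13.4°: K_a = 0.3213.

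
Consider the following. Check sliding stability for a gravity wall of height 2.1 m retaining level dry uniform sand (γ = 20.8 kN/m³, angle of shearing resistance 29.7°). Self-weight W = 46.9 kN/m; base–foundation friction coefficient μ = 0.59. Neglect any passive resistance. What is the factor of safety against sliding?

K_a = tan²(45° − 29.7°/2) = 0.3374.
P_a = ½K_aγH² = 0.5×0.3374×20.8×2.1² = 15.47 kN/m, acting at H/3 = 0.7000 m above the base.
FS_sliding = μW / P_a = 0.59×46.9 / 15.47 = 1.788.

1.79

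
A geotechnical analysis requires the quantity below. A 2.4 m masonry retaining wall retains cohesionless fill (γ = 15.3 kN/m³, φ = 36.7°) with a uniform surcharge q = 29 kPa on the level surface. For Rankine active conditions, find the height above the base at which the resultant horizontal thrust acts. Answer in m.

1.04 m

K_a = 0.2519.
Triangular part P₁ = ½K_aγH² = 11.10 at H/3 = 0.8000 m; rectangular part P₂ = K_a q H = 17.53 at H/2 = 1.200 m.
ȳ = (P₁·0.8000 + P₂·1.200)/(P₁+P₂) = 1.045 m.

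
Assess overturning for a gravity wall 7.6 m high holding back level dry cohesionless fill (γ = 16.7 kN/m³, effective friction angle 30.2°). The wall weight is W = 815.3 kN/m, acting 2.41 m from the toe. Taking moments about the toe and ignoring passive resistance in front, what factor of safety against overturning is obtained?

4.86

K_a = tan²(45° − 30.2°/2) = 0.3307.
P_a = ½K_aγH² = 0.5×0.3307×16.7×7.6² = 159.5 kN/m, acting at H/3 = 2.533 m above the base.
Overturning moment M_o = P_a × H/3 = 159.5 × 2.533 = 404.0.
Resisting moment M_r = W × 2.41 = 815.3 × 2.41 = 1965.
FS_overturning = M_r/M_o = 1965/404.0 = 4.864.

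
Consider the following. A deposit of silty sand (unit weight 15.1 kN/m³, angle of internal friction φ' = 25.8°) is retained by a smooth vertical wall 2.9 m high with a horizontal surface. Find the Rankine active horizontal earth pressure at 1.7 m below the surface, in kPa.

K_a = (1 − sin φ)/(1 + sin φ) = 0.3935.
σ_h = K_a γ z = 0.3935 × 15.1 × 1.7 = 10.10 kPa.

10.1 kPa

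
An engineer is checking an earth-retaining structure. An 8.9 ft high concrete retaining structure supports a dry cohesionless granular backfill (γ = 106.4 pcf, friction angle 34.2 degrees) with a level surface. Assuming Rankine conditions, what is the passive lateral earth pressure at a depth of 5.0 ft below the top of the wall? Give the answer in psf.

1900 psf

K_p = (1 + sin φ)/(1 − sin φ) = 3.567.
σ_h = K_p γ z = 3.567 × 106.4 × 5.0 = 1898 psf.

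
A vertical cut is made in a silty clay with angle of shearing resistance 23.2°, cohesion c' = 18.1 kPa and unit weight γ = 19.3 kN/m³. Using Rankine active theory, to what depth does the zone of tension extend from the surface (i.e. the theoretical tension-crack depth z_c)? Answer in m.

2.84 m

K_a = tan²(45° − 23.2°/2) = 0.4348; √K_a = 0.6594.
The active pressure is zero where K_a γ z = 2c√K_a, so z_c = 2c/(γ√K_a) = 2×18.1/(19.3×0.6594) = 2.845 m.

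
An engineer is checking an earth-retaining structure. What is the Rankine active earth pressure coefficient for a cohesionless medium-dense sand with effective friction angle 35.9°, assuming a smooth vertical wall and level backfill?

K_a = (1 − sin φ)/(1 + sin φ) = (1 − sin 35.9°)/(1 + sin 35.9°) = 0.2607.

0.261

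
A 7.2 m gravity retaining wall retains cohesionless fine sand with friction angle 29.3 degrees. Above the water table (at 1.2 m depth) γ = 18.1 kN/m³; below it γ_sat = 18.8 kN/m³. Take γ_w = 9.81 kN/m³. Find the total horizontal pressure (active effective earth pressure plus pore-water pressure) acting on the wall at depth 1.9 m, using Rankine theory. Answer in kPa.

K_a = (1 − sin φ)/(1 + sin φ) = 0.3428.
γ' = 18.8 − 9.81 = 8.990 kN/m³.
Effective vertical stress at 1.9 m: σ'_v = 18.1×1.2 + 8.990×0.700 = 28.01 kPa.
σ'_h = K_a σ'_v = 0.3428 × 28.01 = 9.604 kPa; u = γ_w × 0.700 = 6.867 kPa.
Total σ_h = 9.604 + 6.867 = 16.47 kPa.

16.5 kPa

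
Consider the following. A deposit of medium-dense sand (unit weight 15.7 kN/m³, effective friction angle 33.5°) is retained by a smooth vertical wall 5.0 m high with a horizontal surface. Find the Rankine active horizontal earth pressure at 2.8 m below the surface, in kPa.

12.7 kPa

K_a = (1 − sin φ)/(1 + sin φ) = 0.2887.
σ_h = K_a γ z = 0.2887 × 15.7 × 2.8 = 12.69 kPa.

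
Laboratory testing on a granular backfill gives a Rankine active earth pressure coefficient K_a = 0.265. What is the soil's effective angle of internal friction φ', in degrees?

35.5°

K_a = tan²(45° − φ/2) ⇒ 45° − φ/2 = arctan(√0.265) = 27.24°.
φ = 2(45° − 27.24°) = 35.52°.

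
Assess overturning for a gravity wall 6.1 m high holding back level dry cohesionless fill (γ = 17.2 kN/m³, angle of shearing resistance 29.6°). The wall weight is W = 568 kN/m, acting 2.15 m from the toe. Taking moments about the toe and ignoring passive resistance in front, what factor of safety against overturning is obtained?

K_a = tan²(45° − 29.6°/2) = 0.3387.
P_a = ½K_aγH² = 0.5×0.3387×17.2×6.1² = 108.4 kN/m, acting at H/3 = 2.033 m above the base.
Overturning moment M_o = P_a × H/3 = 108.4 × 2.033 = 220.4.
Resisting moment M_r = W × 2.15 = 568 × 2.15 = 1221.
FS_overturning = M_r/M_o = 1221/220.4 = 5.541.

5.54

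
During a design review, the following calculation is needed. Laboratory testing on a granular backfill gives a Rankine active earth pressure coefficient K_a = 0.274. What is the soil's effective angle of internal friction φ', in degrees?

34.7°

K_a = tan²(45° − φ/2) ⇒ 45° − φ/2 = arctan(√0.274) = 27.63°.
φ = 2(45° − 27.63°) = 34.74°.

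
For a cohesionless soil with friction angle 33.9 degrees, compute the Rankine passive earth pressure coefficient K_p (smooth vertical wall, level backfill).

K_p = (1 + sin φ)/(1 − sin φ) = tan²(45° + 33.9°/2) = 3.522.

3.52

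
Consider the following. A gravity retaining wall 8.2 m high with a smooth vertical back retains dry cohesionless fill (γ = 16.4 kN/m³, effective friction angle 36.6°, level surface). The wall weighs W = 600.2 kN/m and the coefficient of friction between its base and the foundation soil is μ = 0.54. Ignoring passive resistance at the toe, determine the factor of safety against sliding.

2.32

K_a = tan²(45° − 36.6°/2) = 0.2530.
P_a = ½K_aγH² = 0.5×0.2530×16.4×8.2² = 139.5 kN/m, acting at H/3 = 2.733 m above the base.
FS_sliding = μW / P_a = 0.54×600.2 / 139.5 = 2.324.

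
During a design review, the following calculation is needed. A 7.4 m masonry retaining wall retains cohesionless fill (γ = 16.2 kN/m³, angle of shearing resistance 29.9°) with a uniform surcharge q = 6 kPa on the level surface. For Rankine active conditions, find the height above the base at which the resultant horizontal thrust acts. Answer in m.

K_a = 0.3347.
Triangular part P₁ = ½K_aγH² = 148.4 at H/3 = 2.467 m; rectangular part P₂ = K_a q H = 14.86 at H/2 = 3.700 m.
ȳ = (P₁·2.467 + P₂·3.700)/(P₁+P₂) = 2.579 m.

2.58 m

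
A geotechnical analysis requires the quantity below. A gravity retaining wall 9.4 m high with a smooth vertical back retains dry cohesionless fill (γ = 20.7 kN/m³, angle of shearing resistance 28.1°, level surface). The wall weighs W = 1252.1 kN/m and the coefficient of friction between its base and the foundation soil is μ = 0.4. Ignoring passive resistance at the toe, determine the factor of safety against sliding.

1.52

K_a = tan²(45° − 28.1°/2) = 0.3596.
P_a = ½K_aγH² = 0.5×0.3596×20.7×9.4² = 328.9 kN/m, acting at H/3 = 3.133 m above the base.
FS_sliding = μW / P_a = 0.4×1252.1 / 328.9 = 1.523.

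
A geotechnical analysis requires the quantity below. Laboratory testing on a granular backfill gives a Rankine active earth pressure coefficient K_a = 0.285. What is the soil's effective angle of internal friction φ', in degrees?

K_a = tan²(45° − φ/2) ⇒ 45° − φ/2 = arctan(√0.285) = 28.10°.
φ = 2(45° − 28.10°) = 33.81°.

33.8°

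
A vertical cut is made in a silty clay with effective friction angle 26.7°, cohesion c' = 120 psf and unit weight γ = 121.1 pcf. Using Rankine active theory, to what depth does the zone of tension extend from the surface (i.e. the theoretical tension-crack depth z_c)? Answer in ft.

K_a = tan²(45° − 26.7°/2) = 0.3800; √K_a = 0.6164.
The active pressure is zero where K_a γ z = 2c√K_a, so z_c = 2c/(γ√K_a) = 2×120/(121.1×0.6164) = 3.215 ft.

3.22 ft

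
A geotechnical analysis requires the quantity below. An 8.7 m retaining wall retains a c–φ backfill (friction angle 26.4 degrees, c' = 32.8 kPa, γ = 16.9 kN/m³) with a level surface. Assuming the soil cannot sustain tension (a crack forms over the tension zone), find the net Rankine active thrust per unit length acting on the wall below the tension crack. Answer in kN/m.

K_a = 0.3844; √K_a = 0.6200.
Tension-crack depth z_c = 2c/(γ√K_a) = 2×32.8/(16.9×0.6200) = 6.260 m.
σ_a at base = K_a γ H − 2c√K_a = 0.3844×16.9×8.7 − 2×32.8×0.6200 = 15.85 kPa.
P_a = ½ × 15.85 × (H − z_c) = 0.5×15.85×2.440 = 19.33 kN/m.

19.3 kN/m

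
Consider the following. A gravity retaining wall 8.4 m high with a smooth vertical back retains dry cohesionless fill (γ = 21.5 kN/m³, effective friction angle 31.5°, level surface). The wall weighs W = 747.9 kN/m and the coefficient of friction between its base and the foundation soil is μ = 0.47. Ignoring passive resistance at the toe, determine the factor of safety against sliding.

1.48

K_a = tan²(45° − 31.5°/2) = 0.3136.
P_a = ½K_aγH² = 0.5×0.3136×21.5×8.4² = 237.9 kN/m, acting at H/3 = 2.800 m above the base.
FS_sliding = μW / P_a = 0.47×747.9 / 237.9 = 1.478.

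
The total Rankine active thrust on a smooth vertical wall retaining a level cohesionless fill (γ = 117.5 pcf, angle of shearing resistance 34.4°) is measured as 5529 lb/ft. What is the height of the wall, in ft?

18.4 ft

K_a = 0.2780. P_a = ½ K_a γ H² ⇒ H = √(2P_a/(K_a γ)).
H = √(2×5529/(0.2780×117.5)) = 18.40 ft.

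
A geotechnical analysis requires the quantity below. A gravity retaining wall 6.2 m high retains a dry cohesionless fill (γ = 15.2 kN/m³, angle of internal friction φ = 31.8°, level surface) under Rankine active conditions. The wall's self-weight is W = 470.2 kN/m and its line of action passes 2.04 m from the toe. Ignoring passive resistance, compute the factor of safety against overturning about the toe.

K_a = tan²(45° − 31.8°/2) = 0.3098.
P_a = ½K_aγH² = 0.5×0.3098×15.2×6.2² = 90.50 kN/m, acting at H/3 = 2.067 m above the base.
Overturning moment M_o = P_a × H/3 = 90.50 × 2.067 = 187.0.
Resisting moment M_r = W × 2.04 = 470.2 × 2.04 = 959.2.
FS_overturning = M_r/M_o = 959.2/187.0 = 5.128.

5.13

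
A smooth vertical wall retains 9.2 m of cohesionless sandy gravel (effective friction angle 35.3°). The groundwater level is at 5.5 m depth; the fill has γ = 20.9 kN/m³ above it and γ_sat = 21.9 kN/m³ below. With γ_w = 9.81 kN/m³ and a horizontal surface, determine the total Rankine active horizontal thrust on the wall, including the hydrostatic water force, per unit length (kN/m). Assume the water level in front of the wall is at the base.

K_a = tan²(45° − φ/2) = 0.2675.
γ' = 21.9 − 9.81 = 12.09 kN/m³. Depth below WT = 3.7 m.
σ'_h at WT = K_a γ d_w = 30.75 kPa; at base = 30.75 + K_a γ' × 3.7 = 42.72 kPa.
P₁ (0–5.5 m) = ½×30.75×5.5 = 84.57. P₂ (5.5–9.2 m) = ½(30.75+42.72)×3.7 = 135.9.
P_w = ½ γ_w h₂² = 0.5×9.81×3.7² = 67.15. Total = 84.57+135.9+67.15 = 287.7 kN/m.

288 kN/m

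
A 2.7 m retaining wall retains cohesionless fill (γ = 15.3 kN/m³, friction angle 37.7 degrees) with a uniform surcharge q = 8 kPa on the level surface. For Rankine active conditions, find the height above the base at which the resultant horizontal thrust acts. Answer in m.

K_a = 0.2411.
Triangular part P₁ = ½K_aγH² = 13.44 at H/3 = 0.9000 m; rectangular part P₂ = K_a q H = 5.207 at H/2 = 1.350 m.
ȳ = (P₁·0.9000 + P₂·1.350)/(P₁+P₂) = 1.026 m.

1.03 m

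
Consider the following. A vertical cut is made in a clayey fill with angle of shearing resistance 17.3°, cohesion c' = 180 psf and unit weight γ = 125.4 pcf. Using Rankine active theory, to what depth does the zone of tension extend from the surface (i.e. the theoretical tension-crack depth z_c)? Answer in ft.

K_a = tan²(45° − 17.3°/2) = 0.5416; √K_a = 0.7359.
The active pressure is zero where K_a γ z = 2c√K_a, so z_c = 2c/(γ√K_a) = 2×180/(125.4×0.7359) = 3.901 ft.

3.90 ft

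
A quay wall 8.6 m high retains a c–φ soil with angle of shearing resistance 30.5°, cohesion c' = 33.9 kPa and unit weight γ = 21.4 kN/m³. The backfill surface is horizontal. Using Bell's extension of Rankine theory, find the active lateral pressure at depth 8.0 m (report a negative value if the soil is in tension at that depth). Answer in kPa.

17.2 kPa

K_a = (1 − sin φ)/(1 + sin φ) = 0.3267.
σ_a = K_a γ z − 2c√K_a = 0.3267×21.4×8.0 − 2×33.9×0.5715 = 17.17 kPa.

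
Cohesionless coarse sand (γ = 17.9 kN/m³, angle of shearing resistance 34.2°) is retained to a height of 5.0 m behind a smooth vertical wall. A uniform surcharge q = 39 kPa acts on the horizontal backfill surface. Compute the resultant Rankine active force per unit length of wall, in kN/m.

K_a = tan²(45° − φ/2) = 0.2803.
Soil triangle: ½ K_a γ H² = 0.5×0.2803×17.9×5.0² = 62.73 kN/m.
Surcharge rectangle: K_a q H = 0.2803×39×5.0 = 54.67 kN/m.
Total = 62.73 + 54.67 = 117.4 kN/m.

117 kN/m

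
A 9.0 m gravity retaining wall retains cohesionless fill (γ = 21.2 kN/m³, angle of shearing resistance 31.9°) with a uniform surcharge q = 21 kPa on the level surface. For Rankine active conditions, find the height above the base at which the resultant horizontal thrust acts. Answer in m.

K_a = 0.3085.
Triangular part P₁ = ½K_aγH² = 264.9 at H/3 = 3.000 m; rectangular part P₂ = K_a q H = 58.31 at H/2 = 4.500 m.
ȳ = (P₁·3.000 + P₂·4.500)/(P₁+P₂) = 3.271 m.

3.27 m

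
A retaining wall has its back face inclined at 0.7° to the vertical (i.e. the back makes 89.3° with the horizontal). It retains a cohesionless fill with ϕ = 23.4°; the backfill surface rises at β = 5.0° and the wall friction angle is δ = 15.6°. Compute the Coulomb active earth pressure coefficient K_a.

K_a = sin²(α+φ) / [sin²α · sin(α−δ) · (1 + √{sin(φ+δ)sin(φ−β) / (sin(α−δ)sin(α+β))})²].
With α = 89.3°, φ = 23.4°, δ = 15.6°, β = 5.0°: K_a = 0.4186.

0.419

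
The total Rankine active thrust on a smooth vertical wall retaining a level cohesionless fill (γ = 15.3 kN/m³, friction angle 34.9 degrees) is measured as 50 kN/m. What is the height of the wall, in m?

4.90 m

K_a = 0.2721. P_a = ½ K_a γ H² ⇒ H = √(2P_a/(K_a γ)).
H = √(2×50/(0.2721×15.3)) = 4.901 m.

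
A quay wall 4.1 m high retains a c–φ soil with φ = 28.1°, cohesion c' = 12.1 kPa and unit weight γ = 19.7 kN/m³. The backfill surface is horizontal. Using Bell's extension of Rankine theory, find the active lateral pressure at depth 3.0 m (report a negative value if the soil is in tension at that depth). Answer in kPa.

K_a = (1 − sin φ)/(1 + sin φ) = 0.3596.
σ_a = K_a γ z − 2c√K_a = 0.3596×19.7×3.0 − 2×12.1×0.5997 = 6.741 kPa.

6.74 kPa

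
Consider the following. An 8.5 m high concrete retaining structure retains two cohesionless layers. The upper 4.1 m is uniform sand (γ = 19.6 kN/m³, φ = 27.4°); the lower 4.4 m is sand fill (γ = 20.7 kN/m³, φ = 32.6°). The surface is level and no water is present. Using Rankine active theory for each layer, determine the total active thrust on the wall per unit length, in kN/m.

227 kN/m

K_a1 = tan²(45°−27.4°/2) = 0.3697; K_a2 = tan²(45°−32.6°/2) = 0.2997.
Layer 1: σ at base = K_a1 γ₁ h₁ = 29.71 kPa; P₁ = ½×29.71×4.1 = 60.90.
Layer 2: σ_v at top = γ₁h₁ = 80.36; σ_h top = K_a2×80.36 = 24.09; σ_h base = K_a2×(80.36+20.7×4.4) = 51.39.
P₂ = ½(24.09+51.39)×4.4 = 166.0. Total P_a = 60.90+166.0 = 226.9 kN/m.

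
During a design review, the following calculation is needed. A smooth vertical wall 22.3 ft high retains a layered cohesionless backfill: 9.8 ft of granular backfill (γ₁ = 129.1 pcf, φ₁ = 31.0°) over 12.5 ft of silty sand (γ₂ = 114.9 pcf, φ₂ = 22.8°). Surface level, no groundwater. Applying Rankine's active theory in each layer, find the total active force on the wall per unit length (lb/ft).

12900 lb/ft

K_a1 = tan²(45°−31.0°/2) = 0.3201; K_a2 = tan²(45°−22.8°/2) = 0.4414.
Layer 1: σ at base = K_a1 γ₁ h₁ = 405.0 psf; P₁ = ½×405.0×9.8 = 1984.
Layer 2: σ_v at top = γ₁h₁ = 1265; σ_h top = K_a2×1265 = 558.5; σ_h base = K_a2×(1265+114.9×12.5) = 1192.
P₂ = ½(558.5+1192)×12.5 = 10940. Total P_a = 1984+10940 = 12930 lb/ft.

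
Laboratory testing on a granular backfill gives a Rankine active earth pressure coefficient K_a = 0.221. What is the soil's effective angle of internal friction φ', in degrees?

39.6°

K_a = tan²(45° − φ/2) ⇒ 45° − φ/2 = arctan(√0.221) = 25.18°.
φ = 2(45° − 25.18°) = 39.64°.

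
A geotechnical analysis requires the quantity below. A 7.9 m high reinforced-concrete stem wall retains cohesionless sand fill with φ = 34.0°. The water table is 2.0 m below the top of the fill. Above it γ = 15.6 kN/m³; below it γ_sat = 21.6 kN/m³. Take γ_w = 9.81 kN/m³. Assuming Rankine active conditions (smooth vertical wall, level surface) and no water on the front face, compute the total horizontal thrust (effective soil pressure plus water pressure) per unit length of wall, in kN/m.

290 kN/m

K_a = tan²(45° − φ/2) = 0.2827.
γ' = 21.6 − 9.81 = 11.79 kN/m³. Depth below WT = 5.9 m.
σ'_h at WT = K_a γ d_w = 8.821 kPa; at base = 8.821 + K_a γ' × 5.9 = 28.49 kPa.
P₁ (0–2.0 m) = ½×8.821×2.0 = 8.821. P₂ (2.0–7.9 m) = ½(8.821+28.49)×5.9 = 110.1.
P_w = ½ γ_w h₂² = 0.5×9.81×5.9² = 170.7. Total = 8.821+110.1+170.7 = 289.6 kN/m.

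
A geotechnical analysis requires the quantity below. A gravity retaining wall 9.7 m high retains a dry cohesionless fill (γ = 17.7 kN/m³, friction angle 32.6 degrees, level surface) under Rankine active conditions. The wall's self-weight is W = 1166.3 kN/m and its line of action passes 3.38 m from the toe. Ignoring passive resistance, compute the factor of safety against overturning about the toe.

K_a = tan²(45° − 32.6°/2) = 0.2997.
P_a = ½K_aγH² = 0.5×0.2997×17.7×9.7² = 249.6 kN/m, acting at H/3 = 3.233 m above the base.
Overturning moment M_o = P_a × H/3 = 249.6 × 3.233 = 807.0.
Resisting moment M_r = W × 3.38 = 1166.3 × 3.38 = 3942.
FS_overturning = M_r/M_o = 3942/807.0 = 4.885.

4.88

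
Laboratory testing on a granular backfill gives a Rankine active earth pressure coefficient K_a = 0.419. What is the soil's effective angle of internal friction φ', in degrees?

K_a = tan²(45° − φ/2) ⇒ 45° − φ/2 = arctan(√0.419) = 32.92°.
φ = 2(45° − 32.92°) = 24.17°.

24.2°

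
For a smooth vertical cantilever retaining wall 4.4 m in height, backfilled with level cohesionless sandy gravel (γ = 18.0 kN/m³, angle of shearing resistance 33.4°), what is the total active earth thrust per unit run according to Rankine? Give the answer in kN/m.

50.5 kN/m

K_a = tan²(45° − φ/2) = 0.2899.
P_a = ½ K_a γ H² = 0.5 × 0.2899 × 18.0 × 4.4² = 50.52 kN/m.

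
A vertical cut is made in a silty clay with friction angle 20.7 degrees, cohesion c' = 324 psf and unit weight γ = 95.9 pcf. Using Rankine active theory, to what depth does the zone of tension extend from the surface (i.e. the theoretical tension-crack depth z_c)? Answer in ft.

9.78 ft

K_a = tan²(45° − 20.7°/2) = 0.4777; √K_a = 0.6911.
The active pressure is zero where K_a γ z = 2c√K_a, so z_c = 2c/(γ√K_a) = 2×324/(95.9×0.6911) = 9.777 ft.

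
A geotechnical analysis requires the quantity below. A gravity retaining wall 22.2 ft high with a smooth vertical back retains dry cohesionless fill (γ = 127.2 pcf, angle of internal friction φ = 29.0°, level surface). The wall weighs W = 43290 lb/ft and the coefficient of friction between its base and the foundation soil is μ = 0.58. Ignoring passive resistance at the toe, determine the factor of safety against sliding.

K_a = tan²(45° − 29.0°/2) = 0.3470.
P_a = ½K_aγH² = 0.5×0.3470×127.2×22.2² = 10880 lb/ft, acting at H/3 = 7.400 ft above the base.
FS_sliding = μW / P_a = 0.58×43290 / 10880 = 2.309.

2.31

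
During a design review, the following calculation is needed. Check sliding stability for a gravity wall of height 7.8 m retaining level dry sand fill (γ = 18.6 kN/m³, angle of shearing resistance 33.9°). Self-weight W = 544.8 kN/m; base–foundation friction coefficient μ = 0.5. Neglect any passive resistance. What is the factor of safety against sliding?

1.70

K_a = tan²(45° − 33.9°/2) = 0.2839.
P_a = ½K_aγH² = 0.5×0.2839×18.6×7.8² = 160.6 kN/m, acting at H/3 = 2.600 m above the base.
FS_sliding = μW / P_a = 0.5×544.8 / 160.6 = 1.696.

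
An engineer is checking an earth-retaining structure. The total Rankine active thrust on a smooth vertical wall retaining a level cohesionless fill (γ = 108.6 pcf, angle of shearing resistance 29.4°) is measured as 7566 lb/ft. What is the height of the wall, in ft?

20.2 ft

K_a = 0.3415. P_a = ½ K_a γ H² ⇒ H = √(2P_a/(K_a γ)).
H = √(2×7566/(0.3415×108.6)) = 20.20 ft.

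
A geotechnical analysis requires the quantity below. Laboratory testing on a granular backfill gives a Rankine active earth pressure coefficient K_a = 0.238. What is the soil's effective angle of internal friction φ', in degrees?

K_a = tan²(45° − φ/2) ⇒ 45° − φ/2 = arctan(√0.238) = 26.01°.
φ = 2(45° − 26.01°) = 37.99°.

38.0°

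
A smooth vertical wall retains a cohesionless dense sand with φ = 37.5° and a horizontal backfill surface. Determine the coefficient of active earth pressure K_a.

K_a = tan²(45° − φ/2) = tan²(26.25°) = 0.2432.

0.243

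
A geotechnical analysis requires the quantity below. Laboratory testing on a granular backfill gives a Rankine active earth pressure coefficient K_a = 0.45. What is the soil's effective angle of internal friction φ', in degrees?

K_a = tan²(45° − φ/2) ⇒ 45° − φ/2 = arctan(√0.45) = 33.85°.
φ = 2(45° − 33.85°) = 22.29°.

22.3°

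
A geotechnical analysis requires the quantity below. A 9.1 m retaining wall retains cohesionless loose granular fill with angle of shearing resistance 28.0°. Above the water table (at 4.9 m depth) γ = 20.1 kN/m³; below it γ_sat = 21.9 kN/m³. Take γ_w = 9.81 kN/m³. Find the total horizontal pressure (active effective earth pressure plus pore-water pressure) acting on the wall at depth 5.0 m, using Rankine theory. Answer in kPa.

K_a = (1 − sin φ)/(1 + sin φ) = 0.3610.
γ' = 21.9 − 9.81 = 12.09 kN/m³.
Effective vertical stress at 5.0 m: σ'_v = 20.1×4.9 + 12.09×0.1000 = 99.70 kPa.
σ'_h = K_a σ'_v = 0.3610 × 99.70 = 35.99 kPa; u = γ_w × 0.1000 = 0.9810 kPa.
Total σ_h = 35.99 + 0.9810 = 36.98 kPa.

37.0 kPa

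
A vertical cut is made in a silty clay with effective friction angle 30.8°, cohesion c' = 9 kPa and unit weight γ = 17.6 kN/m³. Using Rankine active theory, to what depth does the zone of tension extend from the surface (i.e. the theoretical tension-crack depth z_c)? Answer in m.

K_a = tan²(45° − 30.8°/2) = 0.3227; √K_a = 0.5681.
The active pressure is zero where K_a γ z = 2c√K_a, so z_c = 2c/(γ√K_a) = 2×9/(17.6×0.5681) = 1.800 m.

1.80 m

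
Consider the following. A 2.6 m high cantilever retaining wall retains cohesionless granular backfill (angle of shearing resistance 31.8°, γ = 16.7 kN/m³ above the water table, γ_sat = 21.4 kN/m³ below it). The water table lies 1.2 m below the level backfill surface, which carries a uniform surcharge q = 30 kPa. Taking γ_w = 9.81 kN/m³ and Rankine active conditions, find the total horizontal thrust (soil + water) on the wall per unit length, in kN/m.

K_a = tan²(45° − φ/2) = 0.3098.
γ' = 21.4 − 9.81 = 11.59 kN/m³. h₂ = H − d_w = 1.4 m.
σ'_h: at surface K_a·q = 9.294; at WT K_a(q+γd_w) = 15.50; at base K_a(q+γd_w+γ'h₂) = 20.53 kPa.
P₁ = ½(9.294+15.50)×1.2 = 14.88; P₂ = ½(15.50+20.53)×1.4 = 25.22; P_w = ½γ_w h₂² = 9.614.
Total = 14.88+25.22+9.614 = 49.71 kN/m.

49.7 kN/m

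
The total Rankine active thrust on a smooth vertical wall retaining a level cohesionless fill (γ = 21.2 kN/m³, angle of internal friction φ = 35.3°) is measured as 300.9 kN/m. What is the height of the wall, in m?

K_a = 0.2675. P_a = ½ K_a γ H² ⇒ H = √(2P_a/(K_a γ)).
H = √(2×300.9/(0.2675×21.2)) = 10.30 m.

10.3 m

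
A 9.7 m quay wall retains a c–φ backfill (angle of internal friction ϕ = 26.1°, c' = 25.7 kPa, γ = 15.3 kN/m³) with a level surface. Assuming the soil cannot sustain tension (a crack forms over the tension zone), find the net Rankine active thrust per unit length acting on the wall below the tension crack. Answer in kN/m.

K_a = 0.3889; √K_a = 0.6237.
Tension-crack depth z_c = 2c/(γ√K_a) = 2×25.7/(15.3×0.6237) = 5.387 m.
σ_a at base = K_a γ H − 2c√K_a = 0.3889×15.3×9.7 − 2×25.7×0.6237 = 25.67 kPa.
P_a = ½ × 25.67 × (H − z_c) = 0.5×25.67×4.313 = 55.36 kN/m.

55.4 kN/m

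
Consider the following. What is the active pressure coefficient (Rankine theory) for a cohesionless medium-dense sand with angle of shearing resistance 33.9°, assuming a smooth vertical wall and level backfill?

0.284

K_a = tan²(45° − φ/2) = tan²(28.05°) = 0.2839.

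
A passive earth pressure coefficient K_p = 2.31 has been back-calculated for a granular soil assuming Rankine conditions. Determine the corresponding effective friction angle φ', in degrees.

23.3°

K_p = (1+sin φ)/(1−sin φ) ⇒ sin φ = (K_p − 1)/(K_p + 1) = 0.3958.
φ = arcsin(0.3958) = 23.31°.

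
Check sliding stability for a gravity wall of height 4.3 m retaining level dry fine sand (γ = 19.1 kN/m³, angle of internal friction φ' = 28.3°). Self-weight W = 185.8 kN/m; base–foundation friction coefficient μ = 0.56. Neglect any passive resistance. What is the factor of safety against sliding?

K_a = tan²(45° − 28.3°/2) = 0.3568.
P_a = ½K_aγH² = 0.5×0.3568×19.1×4.3² = 63.00 kN/m, acting at H/3 = 1.433 m above the base.
FS_sliding = μW / P_a = 0.56×185.8 / 63.00 = 1.652.

1.65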